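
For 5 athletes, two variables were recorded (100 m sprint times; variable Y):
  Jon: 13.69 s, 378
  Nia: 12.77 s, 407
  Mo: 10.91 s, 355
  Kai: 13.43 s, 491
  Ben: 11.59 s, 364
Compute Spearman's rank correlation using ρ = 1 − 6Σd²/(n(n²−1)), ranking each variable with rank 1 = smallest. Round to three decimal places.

0.700

Ranks of variable 1: 5, 3, 1, 4, 2
Ranks of variable 2: 3, 4, 1, 5, 2
d = r₁ − r₂: 2, -1, 0, -1, 0
d²: 4, 1, 0, 1, 0; Σd² = 6
ρ = 1 − 6·6/(5·24) = 1 − 36/120 = 0.700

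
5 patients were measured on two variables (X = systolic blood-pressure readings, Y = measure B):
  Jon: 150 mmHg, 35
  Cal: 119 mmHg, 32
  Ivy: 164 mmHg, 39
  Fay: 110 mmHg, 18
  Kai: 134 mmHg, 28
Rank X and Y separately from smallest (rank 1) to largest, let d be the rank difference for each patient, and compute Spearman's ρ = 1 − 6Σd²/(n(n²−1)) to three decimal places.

Ranks of variable 1: 4, 2, 5, 1, 3
Ranks of variable 2: 4, 3, 5, 1, 2
d = r₁ − r₂: 0, -1, 0, 0, 1
d²: 0, 1, 0, 0, 1; Σd² = 2
ρ = 1 − 6·2/(5·24) = 1 − 12/120 = 0.900

0.900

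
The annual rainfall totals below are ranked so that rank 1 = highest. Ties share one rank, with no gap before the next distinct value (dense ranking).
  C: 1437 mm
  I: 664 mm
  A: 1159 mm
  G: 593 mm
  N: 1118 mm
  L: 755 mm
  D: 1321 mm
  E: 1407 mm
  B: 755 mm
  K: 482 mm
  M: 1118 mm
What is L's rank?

Sorted (descending): 1437, 1407, 1321, 1159, 1118, 1118, 755, 755, 664, 593, 482
The 2 values of 1118 share dense rank 5.
The 2 values of 755 share dense rank 6.
Remaining distinct values take the next consecutive integers.
L has value 755 mm → rank 6.

6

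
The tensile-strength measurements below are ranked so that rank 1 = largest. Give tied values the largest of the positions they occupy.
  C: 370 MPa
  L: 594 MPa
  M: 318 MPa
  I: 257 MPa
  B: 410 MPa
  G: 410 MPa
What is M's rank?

5

Sorted (descending): 594, 410, 410, 370, 318, 257
The 2 values of 410 occupy positions 2–3 → each gets rank 3.
M has value 318 MPa → rank 5.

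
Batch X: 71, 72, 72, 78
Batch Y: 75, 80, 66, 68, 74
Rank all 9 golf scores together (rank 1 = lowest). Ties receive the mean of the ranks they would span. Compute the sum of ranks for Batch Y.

25

Sorted (ascending): 66, 68, 71, 72, 72, 74, 75, 78, 80
The 2 values of 72 occupy positions 4–5 → average rank (4+5)/2 = 4.5.
Batch Y values → pooled ranks: 75→7, 80→9, 66→1, 68→2, 74→6
Rank sum = 7 + 9 + 1 + 2 + 6 = 25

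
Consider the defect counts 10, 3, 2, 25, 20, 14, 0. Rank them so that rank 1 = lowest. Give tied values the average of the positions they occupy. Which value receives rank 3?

Sorted (ascending): 0, 2, 3, 10, 14, 20, 25
No ties — each value takes its position as its rank.
Rank 3 → value 3.

3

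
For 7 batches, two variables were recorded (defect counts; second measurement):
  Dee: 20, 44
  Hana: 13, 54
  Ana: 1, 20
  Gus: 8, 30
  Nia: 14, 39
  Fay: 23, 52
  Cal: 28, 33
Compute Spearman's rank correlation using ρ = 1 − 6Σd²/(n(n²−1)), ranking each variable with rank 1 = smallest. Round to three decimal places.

0.429

Ranks of variable 1: 5, 3, 1, 2, 4, 6, 7
Ranks of variable 2: 5, 7, 1, 2, 4, 6, 3
d = r₁ − r₂: 0, -4, 0, 0, 0, 0, 4
d²: 0, 16, 0, 0, 0, 0, 16; Σd² = 32
ρ = 1 − 6·32/(7·48) = 1 − 192/336 = 0.429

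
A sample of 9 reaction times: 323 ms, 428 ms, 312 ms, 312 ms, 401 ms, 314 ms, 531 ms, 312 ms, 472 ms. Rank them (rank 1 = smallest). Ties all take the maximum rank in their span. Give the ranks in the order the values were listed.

Sorted (ascending): 312, 312, 312, 314, 323, 401, 428, 472, 531
The 3 values of 312 occupy positions 1–3 → each gets rank 3.

5, 7, 3, 3, 6, 4, 9, 3, 8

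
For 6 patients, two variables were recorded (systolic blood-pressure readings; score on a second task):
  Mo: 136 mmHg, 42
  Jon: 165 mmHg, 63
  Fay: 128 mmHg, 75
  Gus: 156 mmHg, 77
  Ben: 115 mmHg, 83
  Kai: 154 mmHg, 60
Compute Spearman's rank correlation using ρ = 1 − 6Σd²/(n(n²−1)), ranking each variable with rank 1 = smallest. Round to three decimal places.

Ranks of variable 1: 3, 6, 2, 5, 1, 4
Ranks of variable 2: 1, 3, 4, 5, 6, 2
d = r₁ − r₂: 2, 3, -2, 0, -5, 2
d²: 4, 9, 4, 0, 25, 4; Σd² = 46
ρ = 1 − 6·46/(6·35) = 1 − 276/210 = -0.314

-0.314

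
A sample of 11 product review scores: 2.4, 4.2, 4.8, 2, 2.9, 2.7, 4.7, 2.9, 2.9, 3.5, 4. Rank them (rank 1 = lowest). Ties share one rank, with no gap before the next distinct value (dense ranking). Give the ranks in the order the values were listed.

Sorted (ascending): 2, 2.4, 2.7, 2.9, 2.9, 2.9, 3.5, 4, 4.2, 4.7, 4.8
The 3 values of 2.9 share dense rank 4.
Remaining distinct values take the next consecutive integers.

2, 7, 9, 1, 4, 3, 8, 4, 4, 5, 6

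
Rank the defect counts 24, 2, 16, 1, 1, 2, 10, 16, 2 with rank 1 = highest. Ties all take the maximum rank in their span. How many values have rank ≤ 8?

Sorted (descending): 24, 16, 16, 10, 2, 2, 2, 1, 1
The 2 values of 16 occupy positions 2–3 → each gets rank 3.
The 3 values of 2 occupy positions 5–7 → each gets rank 7.
The 2 values of 1 occupy positions 8–9 → each gets rank 9.
Ranks ≤ 8: {1, 3, 3, 4, 7, 7, 7} → 7 values.

7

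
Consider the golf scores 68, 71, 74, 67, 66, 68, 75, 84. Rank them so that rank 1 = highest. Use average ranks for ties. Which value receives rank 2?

Sorted (descending): 84, 75, 74, 71, 68, 68, 67, 66
The 2 values of 68 occupy positions 5–6 → average rank (5+6)/2 = 5.5.
Rank 2 → value 75.

75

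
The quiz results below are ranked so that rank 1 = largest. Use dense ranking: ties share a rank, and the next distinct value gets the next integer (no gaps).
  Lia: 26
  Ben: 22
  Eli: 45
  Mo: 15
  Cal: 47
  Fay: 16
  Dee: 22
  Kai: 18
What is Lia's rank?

Sorted (descending): 47, 45, 26, 22, 22, 18, 16, 15
The 2 values of 22 share dense rank 4.
Remaining distinct values take the next consecutive integers.
Lia has value 26 → rank 3.

3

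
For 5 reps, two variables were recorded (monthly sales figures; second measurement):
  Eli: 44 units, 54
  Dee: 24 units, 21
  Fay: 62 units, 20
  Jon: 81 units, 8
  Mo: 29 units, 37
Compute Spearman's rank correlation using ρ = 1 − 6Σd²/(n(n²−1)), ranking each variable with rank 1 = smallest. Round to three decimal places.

-0.600

Ranks of variable 1: 3, 1, 4, 5, 2
Ranks of variable 2: 5, 3, 2, 1, 4
d = r₁ − r₂: -2, -2, 2, 4, -2
d²: 4, 4, 4, 16, 4; Σd² = 32
ρ = 1 − 6·32/(5·24) = 1 − 192/120 = -0.600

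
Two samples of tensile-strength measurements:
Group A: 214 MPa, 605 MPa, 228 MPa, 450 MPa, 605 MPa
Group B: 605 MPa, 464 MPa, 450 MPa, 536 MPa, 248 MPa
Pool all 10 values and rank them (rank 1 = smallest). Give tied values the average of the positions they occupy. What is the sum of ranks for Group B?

Sorted (ascending): 214, 228, 248, 450, 450, 464, 536, 605, 605, 605
The 2 values of 450 occupy positions 4–5 → average rank (4+5)/2 = 4.5.
The 3 values of 605 occupy positions 8–10 → average rank 9.
Group B values → pooled ranks: 605→9, 464→6, 450→4.5, 536→7, 248→3
Rank sum = 9 + 6 + 4.5 + 7 + 3 = 29.5

29.5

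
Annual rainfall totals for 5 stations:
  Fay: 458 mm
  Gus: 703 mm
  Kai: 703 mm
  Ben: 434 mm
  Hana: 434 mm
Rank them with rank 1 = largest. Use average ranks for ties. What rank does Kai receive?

1.5

Sorted (descending): 703, 703, 458, 434, 434
The 2 values of 703 occupy positions 1–2 → average rank (1+2)/2 = 1.5.
The 2 values of 434 occupy positions 4–5 → average rank (4+5)/2 = 4.5.
Kai has value 703 mm → rank 1.5.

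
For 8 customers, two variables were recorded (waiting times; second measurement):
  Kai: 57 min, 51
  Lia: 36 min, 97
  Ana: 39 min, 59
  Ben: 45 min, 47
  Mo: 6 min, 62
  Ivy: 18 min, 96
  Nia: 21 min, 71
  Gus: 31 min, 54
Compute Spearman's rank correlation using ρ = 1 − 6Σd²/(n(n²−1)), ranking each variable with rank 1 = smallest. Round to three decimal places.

-0.619

Ranks of variable 1: 8, 5, 6, 7, 1, 2, 3, 4
Ranks of variable 2: 2, 8, 4, 1, 5, 7, 6, 3
d = r₁ − r₂: 6, -3, 2, 6, -4, -5, -3, 1
d²: 36, 9, 4, 36, 16, 25, 9, 1; Σd² = 136
ρ = 1 − 6·136/(8·63) = 1 − 816/504 = -0.619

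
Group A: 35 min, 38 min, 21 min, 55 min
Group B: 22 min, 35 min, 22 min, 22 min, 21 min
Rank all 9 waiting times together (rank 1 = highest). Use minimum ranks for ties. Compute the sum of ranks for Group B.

Sorted (descending): 55, 38, 35, 35, 22, 22, 22, 21, 21
The 2 values of 35 occupy positions 3–4 → each gets rank 3.
The 3 values of 22 occupy positions 5–7 → each gets rank 5.
The 2 values of 21 occupy positions 8–9 → each gets rank 8.
Group B values → pooled ranks: 22→5, 35→3, 22→5, 22→5, 21→8
Rank sum = 5 + 3 + 5 + 5 + 8 = 26

26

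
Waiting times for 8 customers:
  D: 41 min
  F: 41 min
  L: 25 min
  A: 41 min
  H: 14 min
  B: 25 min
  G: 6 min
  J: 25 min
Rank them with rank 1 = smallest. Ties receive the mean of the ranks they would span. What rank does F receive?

7

Sorted (ascending): 6, 14, 25, 25, 25, 41, 41, 41
The 3 values of 25 occupy positions 3–5 → average rank 4.
The 3 values of 41 occupy positions 6–8 → average rank 7.
F has value 41 min → rank 7.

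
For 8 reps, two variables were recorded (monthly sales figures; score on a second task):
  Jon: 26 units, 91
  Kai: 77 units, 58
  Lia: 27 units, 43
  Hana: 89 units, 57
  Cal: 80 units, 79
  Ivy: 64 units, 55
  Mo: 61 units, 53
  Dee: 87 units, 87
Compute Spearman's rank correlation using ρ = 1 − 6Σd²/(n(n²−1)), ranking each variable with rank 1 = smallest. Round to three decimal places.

0.190

Ranks of variable 1: 1, 5, 2, 8, 6, 4, 3, 7
Ranks of variable 2: 8, 5, 1, 4, 6, 3, 2, 7
d = r₁ − r₂: -7, 0, 1, 4, 0, 1, 1, 0
d²: 49, 0, 1, 16, 0, 1, 1, 0; Σd² = 68
ρ = 1 − 6·68/(8·63) = 1 − 408/504 = 0.190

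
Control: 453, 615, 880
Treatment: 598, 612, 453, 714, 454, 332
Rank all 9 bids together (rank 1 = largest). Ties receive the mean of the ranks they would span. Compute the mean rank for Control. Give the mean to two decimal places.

Sorted (descending): 880, 714, 615, 612, 598, 454, 453, 453, 332
The 2 values of 453 occupy positions 7–8 → average rank (7+8)/2 = 7.5.
Control values → pooled ranks: 453→7.5, 615→3, 880→1
Mean rank = (7.5 + 3 + 1) / 3 = 3.83

3.83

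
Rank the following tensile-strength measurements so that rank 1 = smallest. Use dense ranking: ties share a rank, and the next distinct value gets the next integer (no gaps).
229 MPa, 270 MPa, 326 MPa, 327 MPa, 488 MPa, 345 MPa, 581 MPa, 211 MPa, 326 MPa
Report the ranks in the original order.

2, 3, 4, 5, 7, 6, 8, 1, 4

Sorted (ascending): 211, 229, 270, 326, 326, 327, 345, 488, 581
The 2 values of 326 share dense rank 4.
Remaining distinct values take the next consecutive integers.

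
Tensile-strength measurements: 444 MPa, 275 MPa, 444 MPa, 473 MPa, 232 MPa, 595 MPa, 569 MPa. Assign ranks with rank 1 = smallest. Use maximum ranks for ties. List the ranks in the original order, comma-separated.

Sorted (ascending): 232, 275, 444, 444, 473, 569, 595
The 2 values of 444 occupy positions 3–4 → each gets rank 4.

4, 2, 4, 5, 1, 7, 6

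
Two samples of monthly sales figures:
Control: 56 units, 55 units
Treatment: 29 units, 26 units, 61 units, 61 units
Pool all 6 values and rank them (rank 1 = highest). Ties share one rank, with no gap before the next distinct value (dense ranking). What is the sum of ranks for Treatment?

Sorted (descending): 61, 61, 56, 55, 29, 26
The 2 values of 61 share dense rank 1.
Remaining distinct values take the next consecutive integers.
Treatment values → pooled ranks: 29→4, 26→5, 61→1, 61→1
Rank sum = 4 + 5 + 1 + 1 = 11

11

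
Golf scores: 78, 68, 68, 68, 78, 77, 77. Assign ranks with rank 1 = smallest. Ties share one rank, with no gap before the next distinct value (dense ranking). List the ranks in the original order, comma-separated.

Sorted (ascending): 68, 68, 68, 77, 77, 78, 78
The 3 values of 68 share dense rank 1.
The 2 values of 77 share dense rank 2.
The 2 values of 78 share dense rank 3.

3, 1, 1, 1, 3, 2, 2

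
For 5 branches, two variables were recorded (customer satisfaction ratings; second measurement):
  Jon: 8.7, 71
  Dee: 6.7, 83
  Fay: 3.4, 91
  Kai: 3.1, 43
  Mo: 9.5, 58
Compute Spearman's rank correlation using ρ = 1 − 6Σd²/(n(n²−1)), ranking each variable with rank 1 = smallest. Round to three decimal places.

Ranks of variable 1: 4, 3, 2, 1, 5
Ranks of variable 2: 3, 4, 5, 1, 2
d = r₁ − r₂: 1, -1, -3, 0, 3
d²: 1, 1, 9, 0, 9; Σd² = 20
ρ = 1 − 6·20/(5·24) = 1 − 120/120 = 0.000

0.000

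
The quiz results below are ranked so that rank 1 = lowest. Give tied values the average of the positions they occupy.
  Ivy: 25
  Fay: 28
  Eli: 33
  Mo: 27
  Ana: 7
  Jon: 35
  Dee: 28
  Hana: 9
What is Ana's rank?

1

Sorted (ascending): 7, 9, 25, 27, 28, 28, 33, 35
The 2 values of 28 occupy positions 5–6 → average rank (5+6)/2 = 5.5.
Ana has value 7 → rank 1.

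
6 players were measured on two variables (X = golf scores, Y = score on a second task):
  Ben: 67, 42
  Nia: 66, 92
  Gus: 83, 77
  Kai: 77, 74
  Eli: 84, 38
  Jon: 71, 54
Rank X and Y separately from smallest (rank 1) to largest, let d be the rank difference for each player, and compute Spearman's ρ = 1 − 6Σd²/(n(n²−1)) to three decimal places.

Ranks of variable 1: 2, 1, 5, 4, 6, 3
Ranks of variable 2: 2, 6, 5, 4, 1, 3
d = r₁ − r₂: 0, -5, 0, 0, 5, 0
d²: 0, 25, 0, 0, 25, 0; Σd² = 50
ρ = 1 − 6·50/(6·35) = 1 − 300/210 = -0.429

-0.429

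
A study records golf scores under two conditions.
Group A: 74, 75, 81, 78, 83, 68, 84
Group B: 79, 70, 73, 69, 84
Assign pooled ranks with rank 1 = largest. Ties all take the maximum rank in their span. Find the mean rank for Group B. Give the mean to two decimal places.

7.40

Sorted (descending): 84, 84, 83, 81, 79, 78, 75, 74, 73, 70, 69, 68
The 2 values of 84 occupy positions 1–2 → each gets rank 2.
Group B values → pooled ranks: 79→5, 70→10, 73→9, 69→11, 84→2
Mean rank = (5 + 10 + 9 + 11 + 2) / 5 = 7.40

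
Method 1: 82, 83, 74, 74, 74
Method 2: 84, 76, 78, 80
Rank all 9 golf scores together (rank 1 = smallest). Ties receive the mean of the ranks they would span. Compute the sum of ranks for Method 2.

24

Sorted (ascending): 74, 74, 74, 76, 78, 80, 82, 83, 84
The 3 values of 74 occupy positions 1–3 → average rank 2.
Method 2 values → pooled ranks: 84→9, 76→4, 78→5, 80→6
Rank sum = 9 + 4 + 5 + 6 = 24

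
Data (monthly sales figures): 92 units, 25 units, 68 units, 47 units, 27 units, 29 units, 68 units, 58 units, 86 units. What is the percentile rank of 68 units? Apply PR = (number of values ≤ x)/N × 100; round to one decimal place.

N = 9.
Strictly below 68: 5. Equal to 68: 2.
PR = 7/9 × 100 = 77.8

77.8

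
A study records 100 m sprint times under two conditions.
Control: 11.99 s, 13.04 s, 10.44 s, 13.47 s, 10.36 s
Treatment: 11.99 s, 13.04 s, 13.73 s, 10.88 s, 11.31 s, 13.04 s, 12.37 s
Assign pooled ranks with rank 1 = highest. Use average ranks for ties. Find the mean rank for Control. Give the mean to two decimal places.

Sorted (descending): 13.73, 13.47, 13.04, 13.04, 13.04, 12.37, 11.99, 11.99, 11.31, 10.88, 10.44, 10.36
The 3 values of 13.04 occupy positions 3–5 → average rank 4.
The 2 values of 11.99 occupy positions 7–8 → average rank (7+8)/2 = 7.5.
Control values → pooled ranks: 11.99→7.5, 13.04→4, 10.44→11, 13.47→2, 10.36→12
Mean rank = (7.5 + 4 + 11 + 2 + 12) / 5 = 7.30

7.30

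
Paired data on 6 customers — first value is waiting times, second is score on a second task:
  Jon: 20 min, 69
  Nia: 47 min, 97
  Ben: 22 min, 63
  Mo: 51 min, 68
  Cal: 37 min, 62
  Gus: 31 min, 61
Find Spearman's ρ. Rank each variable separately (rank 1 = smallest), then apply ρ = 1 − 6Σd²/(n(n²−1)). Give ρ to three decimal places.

Ranks of variable 1: 1, 5, 2, 6, 4, 3
Ranks of variable 2: 5, 6, 3, 4, 2, 1
d = r₁ − r₂: -4, -1, -1, 2, 2, 2
d²: 16, 1, 1, 4, 4, 4; Σd² = 30
ρ = 1 − 6·30/(6·35) = 1 − 180/210 = 0.143

0.143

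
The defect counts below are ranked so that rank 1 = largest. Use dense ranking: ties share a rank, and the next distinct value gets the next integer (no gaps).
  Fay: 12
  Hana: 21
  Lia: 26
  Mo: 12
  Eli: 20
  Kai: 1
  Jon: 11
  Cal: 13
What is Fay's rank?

5

Sorted (descending): 26, 21, 20, 13, 12, 12, 11, 1
The 2 values of 12 share dense rank 5.
Remaining distinct values take the next consecutive integers.
Fay has value 12 → rank 5.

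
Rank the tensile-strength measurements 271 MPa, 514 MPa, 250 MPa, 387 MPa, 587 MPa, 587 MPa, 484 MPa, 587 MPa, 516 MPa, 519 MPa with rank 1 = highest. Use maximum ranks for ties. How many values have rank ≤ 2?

0

Sorted (descending): 587, 587, 587, 519, 516, 514, 484, 387, 271, 250
The 3 values of 587 occupy positions 1–3 → each gets rank 3.
Ranks ≤ 2: {} → 0 values.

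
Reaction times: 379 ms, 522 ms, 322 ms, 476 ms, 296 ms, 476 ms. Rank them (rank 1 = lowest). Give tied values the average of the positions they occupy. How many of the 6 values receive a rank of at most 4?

Sorted (ascending): 296, 322, 379, 476, 476, 522
The 2 values of 476 occupy positions 4–5 → average rank (4+5)/2 = 4.5.
Ranks ≤ 4: {1, 2, 3} → 3 values.

3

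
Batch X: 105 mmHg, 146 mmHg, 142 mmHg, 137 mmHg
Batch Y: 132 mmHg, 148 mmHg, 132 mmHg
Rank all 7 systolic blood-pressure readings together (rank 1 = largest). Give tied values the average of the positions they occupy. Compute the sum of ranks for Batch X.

16

Sorted (descending): 148, 146, 142, 137, 132, 132, 105
The 2 values of 132 occupy positions 5–6 → average rank (5+6)/2 = 5.5.
Batch X values → pooled ranks: 105→7, 146→2, 142→3, 137→4
Rank sum = 7 + 2 + 3 + 4 = 16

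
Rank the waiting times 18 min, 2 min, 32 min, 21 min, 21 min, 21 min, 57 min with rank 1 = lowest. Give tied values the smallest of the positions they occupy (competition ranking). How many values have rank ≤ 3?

Sorted (ascending): 2, 18, 21, 21, 21, 32, 57
The 3 values of 21 occupy positions 3–5 → each gets rank 3.
Ranks ≤ 3: {1, 2, 3, 3, 3} → 5 values.

5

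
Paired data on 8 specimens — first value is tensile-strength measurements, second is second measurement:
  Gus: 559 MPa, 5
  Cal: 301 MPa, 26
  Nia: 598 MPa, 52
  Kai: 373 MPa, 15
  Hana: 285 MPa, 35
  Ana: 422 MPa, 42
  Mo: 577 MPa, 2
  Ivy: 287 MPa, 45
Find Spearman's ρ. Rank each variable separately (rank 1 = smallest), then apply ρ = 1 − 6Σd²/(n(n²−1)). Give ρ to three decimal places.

-0.143

Ranks of variable 1: 6, 3, 8, 4, 1, 5, 7, 2
Ranks of variable 2: 2, 4, 8, 3, 5, 6, 1, 7
d = r₁ − r₂: 4, -1, 0, 1, -4, -1, 6, -5
d²: 16, 1, 0, 1, 16, 1, 36, 25; Σd² = 96
ρ = 1 − 6·96/(8·63) = 1 − 576/504 = -0.143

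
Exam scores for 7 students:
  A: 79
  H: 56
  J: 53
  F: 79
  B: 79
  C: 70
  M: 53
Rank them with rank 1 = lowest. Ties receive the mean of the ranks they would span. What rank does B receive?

Sorted (ascending): 53, 53, 56, 70, 79, 79, 79
The 2 values of 53 occupy positions 1–2 → average rank (1+2)/2 = 1.5.
The 3 values of 79 occupy positions 5–7 → average rank 6.
B has value 79 → rank 6.

6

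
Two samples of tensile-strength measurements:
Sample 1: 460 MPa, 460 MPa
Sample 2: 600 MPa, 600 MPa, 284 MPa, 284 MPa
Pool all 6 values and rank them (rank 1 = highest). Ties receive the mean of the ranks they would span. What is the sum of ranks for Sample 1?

7

Sorted (descending): 600, 600, 460, 460, 284, 284
The 2 values of 600 occupy positions 1–2 → average rank (1+2)/2 = 1.5.
The 2 values of 460 occupy positions 3–4 → average rank (3+4)/2 = 3.5.
The 2 values of 284 occupy positions 5–6 → average rank (5+6)/2 = 5.5.
Sample 1 values → pooled ranks: 460→3.5, 460→3.5
Rank sum = 3.5 + 3.5 = 7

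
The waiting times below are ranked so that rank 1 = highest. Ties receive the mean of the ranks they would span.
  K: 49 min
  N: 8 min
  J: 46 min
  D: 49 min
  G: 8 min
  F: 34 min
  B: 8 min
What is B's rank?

6

Sorted (descending): 49, 49, 46, 34, 8, 8, 8
The 2 values of 49 occupy positions 1–2 → average rank (1+2)/2 = 1.5.
The 3 values of 8 occupy positions 5–7 → average rank 6.
B has value 8 min → rank 6.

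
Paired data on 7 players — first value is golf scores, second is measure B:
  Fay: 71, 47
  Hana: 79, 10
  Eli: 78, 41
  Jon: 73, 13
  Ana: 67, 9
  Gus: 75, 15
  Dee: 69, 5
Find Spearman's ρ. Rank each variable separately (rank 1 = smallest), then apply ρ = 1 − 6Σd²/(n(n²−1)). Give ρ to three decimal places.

Ranks of variable 1: 3, 7, 6, 4, 1, 5, 2
Ranks of variable 2: 7, 3, 6, 4, 2, 5, 1
d = r₁ − r₂: -4, 4, 0, 0, -1, 0, 1
d²: 16, 16, 0, 0, 1, 0, 1; Σd² = 34
ρ = 1 − 6·34/(7·48) = 1 − 204/336 = 0.393

0.393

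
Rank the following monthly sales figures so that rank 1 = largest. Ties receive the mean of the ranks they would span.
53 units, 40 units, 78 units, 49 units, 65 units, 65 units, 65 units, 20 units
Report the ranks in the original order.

5, 7, 1, 6, 3, 3, 3, 8

Sorted (descending): 78, 65, 65, 65, 53, 49, 40, 20
The 3 values of 65 occupy positions 2–4 → average rank 3.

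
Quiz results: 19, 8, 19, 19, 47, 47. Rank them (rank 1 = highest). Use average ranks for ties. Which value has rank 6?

8

Sorted (descending): 47, 47, 19, 19, 19, 8
The 2 values of 47 occupy positions 1–2 → average rank (1+2)/2 = 1.5.
The 3 values of 19 occupy positions 3–5 → average rank 4.
Rank 6 → value 8.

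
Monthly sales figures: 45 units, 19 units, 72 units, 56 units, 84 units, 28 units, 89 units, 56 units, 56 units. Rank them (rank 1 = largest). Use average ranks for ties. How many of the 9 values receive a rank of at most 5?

6

Sorted (descending): 89, 84, 72, 56, 56, 56, 45, 28, 19
The 3 values of 56 occupy positions 4–6 → average rank 5.
Ranks ≤ 5: {1, 2, 3, 5, 5, 5} → 6 values.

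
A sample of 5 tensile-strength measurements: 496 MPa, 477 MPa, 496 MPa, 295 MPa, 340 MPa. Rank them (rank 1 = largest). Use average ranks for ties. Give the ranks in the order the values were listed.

1.5, 3, 1.5, 5, 4

Sorted (descending): 496, 496, 477, 340, 295
The 2 values of 496 occupy positions 1–2 → average rank (1+2)/2 = 1.5.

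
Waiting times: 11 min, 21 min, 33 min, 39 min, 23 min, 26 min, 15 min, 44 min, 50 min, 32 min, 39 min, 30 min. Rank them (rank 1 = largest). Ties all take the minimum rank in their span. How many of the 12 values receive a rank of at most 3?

4

Sorted (descending): 50, 44, 39, 39, 33, 32, 30, 26, 23, 21, 15, 11
The 2 values of 39 occupy positions 3–4 → each gets rank 3.
Ranks ≤ 3: {1, 2, 3, 3} → 4 values.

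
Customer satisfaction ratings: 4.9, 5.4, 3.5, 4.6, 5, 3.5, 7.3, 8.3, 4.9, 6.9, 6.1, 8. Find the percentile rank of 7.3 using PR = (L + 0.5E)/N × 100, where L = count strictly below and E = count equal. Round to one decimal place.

N = 12.
Strictly below 7.3: 9. Equal to 7.3: 1.
PR = (9 + 0.5·1)/12 × 100 = 79.2

79.2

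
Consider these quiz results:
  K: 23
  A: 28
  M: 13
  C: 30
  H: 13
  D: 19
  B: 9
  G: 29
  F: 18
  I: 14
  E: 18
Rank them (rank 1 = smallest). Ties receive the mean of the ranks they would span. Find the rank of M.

2.5

Sorted (ascending): 9, 13, 13, 14, 18, 18, 19, 23, 28, 29, 30
The 2 values of 13 occupy positions 2–3 → average rank (2+3)/2 = 2.5.
The 2 values of 18 occupy positions 5–6 → average rank (5+6)/2 = 5.5.
M has value 13 → rank 2.5.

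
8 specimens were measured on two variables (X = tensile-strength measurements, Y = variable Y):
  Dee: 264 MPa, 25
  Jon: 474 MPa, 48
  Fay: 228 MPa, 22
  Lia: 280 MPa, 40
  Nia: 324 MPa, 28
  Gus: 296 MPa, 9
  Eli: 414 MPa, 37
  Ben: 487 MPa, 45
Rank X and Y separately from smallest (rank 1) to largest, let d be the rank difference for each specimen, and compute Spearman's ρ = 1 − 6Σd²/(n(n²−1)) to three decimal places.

0.714

Ranks of variable 1: 2, 7, 1, 3, 5, 4, 6, 8
Ranks of variable 2: 3, 8, 2, 6, 4, 1, 5, 7
d = r₁ − r₂: -1, -1, -1, -3, 1, 3, 1, 1
d²: 1, 1, 1, 9, 1, 9, 1, 1; Σd² = 24
ρ = 1 − 6·24/(8·63) = 1 − 144/504 = 0.714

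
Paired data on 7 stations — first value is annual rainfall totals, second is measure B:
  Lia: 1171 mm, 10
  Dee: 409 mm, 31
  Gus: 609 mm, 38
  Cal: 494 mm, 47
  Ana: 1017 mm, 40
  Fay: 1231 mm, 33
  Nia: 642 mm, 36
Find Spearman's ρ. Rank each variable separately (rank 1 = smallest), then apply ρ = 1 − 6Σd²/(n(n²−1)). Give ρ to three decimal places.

Ranks of variable 1: 6, 1, 3, 2, 5, 7, 4
Ranks of variable 2: 1, 2, 5, 7, 6, 3, 4
d = r₁ − r₂: 5, -1, -2, -5, -1, 4, 0
d²: 25, 1, 4, 25, 1, 16, 0; Σd² = 72
ρ = 1 − 6·72/(7·48) = 1 − 432/336 = -0.286

-0.286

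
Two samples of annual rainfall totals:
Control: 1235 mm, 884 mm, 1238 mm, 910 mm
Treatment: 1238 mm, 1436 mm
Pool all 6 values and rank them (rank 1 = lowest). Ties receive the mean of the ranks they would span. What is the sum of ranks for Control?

10.5

Sorted (ascending): 884, 910, 1235, 1238, 1238, 1436
The 2 values of 1238 occupy positions 4–5 → average rank (4+5)/2 = 4.5.
Control values → pooled ranks: 1235→3, 884→1, 1238→4.5, 910→2
Rank sum = 3 + 1 + 4.5 + 2 = 10.5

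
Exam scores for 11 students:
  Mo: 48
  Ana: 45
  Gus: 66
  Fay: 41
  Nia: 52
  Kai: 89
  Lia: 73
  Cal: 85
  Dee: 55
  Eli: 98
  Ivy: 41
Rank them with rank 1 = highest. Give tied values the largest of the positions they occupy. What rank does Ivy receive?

11

Sorted (descending): 98, 89, 85, 73, 66, 55, 52, 48, 45, 41, 41
The 2 values of 41 occupy positions 10–11 → each gets rank 11.
Ivy has value 41 → rank 11.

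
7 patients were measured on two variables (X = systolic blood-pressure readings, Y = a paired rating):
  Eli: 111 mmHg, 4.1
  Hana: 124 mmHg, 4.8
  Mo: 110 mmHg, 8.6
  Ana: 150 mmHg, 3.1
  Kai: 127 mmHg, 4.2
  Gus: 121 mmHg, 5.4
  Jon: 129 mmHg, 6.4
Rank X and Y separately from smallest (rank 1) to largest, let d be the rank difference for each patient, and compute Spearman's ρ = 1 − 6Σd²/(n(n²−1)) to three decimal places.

Ranks of variable 1: 2, 4, 1, 7, 5, 3, 6
Ranks of variable 2: 2, 4, 7, 1, 3, 5, 6
d = r₁ − r₂: 0, 0, -6, 6, 2, -2, 0
d²: 0, 0, 36, 36, 4, 4, 0; Σd² = 80
ρ = 1 − 6·80/(7·48) = 1 − 480/336 = -0.429

-0.429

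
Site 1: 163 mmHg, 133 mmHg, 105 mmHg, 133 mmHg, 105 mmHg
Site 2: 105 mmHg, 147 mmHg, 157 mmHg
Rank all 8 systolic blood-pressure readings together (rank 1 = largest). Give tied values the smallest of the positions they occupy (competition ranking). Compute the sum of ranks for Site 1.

21

Sorted (descending): 163, 157, 147, 133, 133, 105, 105, 105
The 2 values of 133 occupy positions 4–5 → each gets rank 4.
The 3 values of 105 occupy positions 6–8 → each gets rank 6.
Site 1 values → pooled ranks: 163→1, 133→4, 105→6, 133→4, 105→6
Rank sum = 1 + 4 + 6 + 4 + 6 = 21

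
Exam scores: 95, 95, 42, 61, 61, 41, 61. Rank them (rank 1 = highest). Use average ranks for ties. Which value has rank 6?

Sorted (descending): 95, 95, 61, 61, 61, 42, 41
The 2 values of 95 occupy positions 1–2 → average rank (1+2)/2 = 1.5.
The 3 values of 61 occupy positions 3–5 → average rank 4.
Rank 6 → value 42.

42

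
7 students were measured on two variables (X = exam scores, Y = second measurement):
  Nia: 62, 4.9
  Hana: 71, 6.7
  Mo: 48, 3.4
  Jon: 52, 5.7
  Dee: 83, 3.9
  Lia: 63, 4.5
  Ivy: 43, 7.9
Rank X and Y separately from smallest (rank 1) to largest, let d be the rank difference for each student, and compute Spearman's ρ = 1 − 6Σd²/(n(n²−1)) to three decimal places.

-0.250

Ranks of variable 1: 4, 6, 2, 3, 7, 5, 1
Ranks of variable 2: 4, 6, 1, 5, 2, 3, 7
d = r₁ − r₂: 0, 0, 1, -2, 5, 2, -6
d²: 0, 0, 1, 4, 25, 4, 36; Σd² = 70
ρ = 1 − 6·70/(7·48) = 1 − 420/336 = -0.250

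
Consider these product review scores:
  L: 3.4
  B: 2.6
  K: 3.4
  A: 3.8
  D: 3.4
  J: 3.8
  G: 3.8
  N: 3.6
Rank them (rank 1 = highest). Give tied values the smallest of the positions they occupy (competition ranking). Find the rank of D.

Sorted (descending): 3.8, 3.8, 3.8, 3.6, 3.4, 3.4, 3.4, 2.6
The 3 values of 3.8 occupy positions 1–3 → each gets rank 1.
The 3 values of 3.4 occupy positions 5–7 → each gets rank 5.
D has value 3.4 → rank 5.

5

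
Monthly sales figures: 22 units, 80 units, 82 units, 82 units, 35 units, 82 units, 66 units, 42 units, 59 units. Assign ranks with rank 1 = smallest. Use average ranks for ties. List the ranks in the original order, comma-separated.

1, 6, 8, 8, 2, 8, 5, 3, 4

Sorted (ascending): 22, 35, 42, 59, 66, 80, 82, 82, 82
The 3 values of 82 occupy positions 7–9 → average rank 8.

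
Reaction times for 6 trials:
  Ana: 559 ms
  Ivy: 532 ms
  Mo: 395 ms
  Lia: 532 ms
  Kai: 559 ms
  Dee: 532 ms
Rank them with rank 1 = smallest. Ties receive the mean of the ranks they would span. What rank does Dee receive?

3

Sorted (ascending): 395, 532, 532, 532, 559, 559
The 3 values of 532 occupy positions 2–4 → average rank 3.
The 2 values of 559 occupy positions 5–6 → average rank (5+6)/2 = 5.5.
Dee has value 532 ms → rank 3.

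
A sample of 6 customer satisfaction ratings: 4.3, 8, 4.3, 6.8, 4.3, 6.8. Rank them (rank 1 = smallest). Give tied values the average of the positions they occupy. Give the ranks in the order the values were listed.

Sorted (ascending): 4.3, 4.3, 4.3, 6.8, 6.8, 8
The 3 values of 4.3 occupy positions 1–3 → average rank 2.
The 2 values of 6.8 occupy positions 4–5 → average rank (4+5)/2 = 4.5.

2, 6, 2, 4.5, 2, 4.5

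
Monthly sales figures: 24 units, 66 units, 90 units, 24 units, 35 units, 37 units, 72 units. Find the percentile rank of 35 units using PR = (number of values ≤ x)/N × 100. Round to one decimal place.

42.9

N = 7.
Strictly below 35: 2. Equal to 35: 1.
PR = 3/7 × 100 = 42.9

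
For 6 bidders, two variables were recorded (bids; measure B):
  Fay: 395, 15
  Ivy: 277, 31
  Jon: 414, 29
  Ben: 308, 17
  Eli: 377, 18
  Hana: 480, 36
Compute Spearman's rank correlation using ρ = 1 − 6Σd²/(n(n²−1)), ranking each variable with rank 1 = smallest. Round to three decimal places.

0.257

Ranks of variable 1: 4, 1, 5, 2, 3, 6
Ranks of variable 2: 1, 5, 4, 2, 3, 6
d = r₁ − r₂: 3, -4, 1, 0, 0, 0
d²: 9, 16, 1, 0, 0, 0; Σd² = 26
ρ = 1 − 6·26/(6·35) = 1 − 156/210 = 0.257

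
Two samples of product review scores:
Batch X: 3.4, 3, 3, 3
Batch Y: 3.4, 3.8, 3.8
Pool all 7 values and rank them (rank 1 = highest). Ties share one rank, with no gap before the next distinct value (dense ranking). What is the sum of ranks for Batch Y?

4

Sorted (descending): 3.8, 3.8, 3.4, 3.4, 3, 3, 3
The 2 values of 3.8 share dense rank 1.
The 2 values of 3.4 share dense rank 2.
The 3 values of 3 share dense rank 3.
Batch Y values → pooled ranks: 3.4→2, 3.8→1, 3.8→1
Rank sum = 2 + 1 + 1 = 4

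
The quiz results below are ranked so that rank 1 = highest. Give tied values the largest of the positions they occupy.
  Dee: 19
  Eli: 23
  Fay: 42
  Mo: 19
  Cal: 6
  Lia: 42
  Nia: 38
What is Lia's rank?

Sorted (descending): 42, 42, 38, 23, 19, 19, 6
The 2 values of 42 occupy positions 1–2 → each gets rank 2.
The 2 values of 19 occupy positions 5–6 → each gets rank 6.
Lia has value 42 → rank 2.

2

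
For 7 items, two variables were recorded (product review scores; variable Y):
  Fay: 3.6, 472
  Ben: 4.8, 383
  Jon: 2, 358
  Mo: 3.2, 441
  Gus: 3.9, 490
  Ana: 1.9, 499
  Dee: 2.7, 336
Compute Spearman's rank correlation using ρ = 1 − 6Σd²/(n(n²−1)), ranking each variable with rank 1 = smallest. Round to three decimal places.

0.000

Ranks of variable 1: 5, 7, 2, 4, 6, 1, 3
Ranks of variable 2: 5, 3, 2, 4, 6, 7, 1
d = r₁ − r₂: 0, 4, 0, 0, 0, -6, 2
d²: 0, 16, 0, 0, 0, 36, 4; Σd² = 56
ρ = 1 − 6·56/(7·48) = 1 − 336/336 = 0.000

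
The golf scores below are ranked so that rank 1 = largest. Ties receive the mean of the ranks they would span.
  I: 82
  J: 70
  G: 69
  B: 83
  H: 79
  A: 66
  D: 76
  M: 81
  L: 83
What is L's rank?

Sorted (descending): 83, 83, 82, 81, 79, 76, 70, 69, 66
The 2 values of 83 occupy positions 1–2 → average rank (1+2)/2 = 1.5.
L has value 83 → rank 1.5.

1.5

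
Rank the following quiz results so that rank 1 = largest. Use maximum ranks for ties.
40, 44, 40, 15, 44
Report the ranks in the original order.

4, 2, 4, 5, 2

Sorted (descending): 44, 44, 40, 40, 15
The 2 values of 44 occupy positions 1–2 → each gets rank 2.
The 2 values of 40 occupy positions 3–4 → each gets rank 4.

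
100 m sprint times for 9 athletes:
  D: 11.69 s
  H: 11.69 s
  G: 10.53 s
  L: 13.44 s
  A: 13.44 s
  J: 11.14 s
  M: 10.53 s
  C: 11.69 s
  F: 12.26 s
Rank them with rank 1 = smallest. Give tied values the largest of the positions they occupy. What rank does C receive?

Sorted (ascending): 10.53, 10.53, 11.14, 11.69, 11.69, 11.69, 12.26, 13.44, 13.44
The 2 values of 10.53 occupy positions 1–2 → each gets rank 2.
The 3 values of 11.69 occupy positions 4–6 → each gets rank 6.
The 2 values of 13.44 occupy positions 8–9 → each gets rank 9.
C has value 11.69 s → rank 6.

6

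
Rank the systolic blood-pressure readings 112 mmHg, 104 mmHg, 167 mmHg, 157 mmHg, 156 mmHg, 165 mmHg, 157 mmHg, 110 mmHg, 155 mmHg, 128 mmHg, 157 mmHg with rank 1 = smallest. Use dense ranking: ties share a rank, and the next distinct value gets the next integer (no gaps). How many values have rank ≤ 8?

10

Sorted (ascending): 104, 110, 112, 128, 155, 156, 157, 157, 157, 165, 167
The 3 values of 157 share dense rank 7.
Remaining distinct values take the next consecutive integers.
Ranks ≤ 8: {1, 2, 3, 4, 5, 6, 7, 7, 7, 8} → 10 values.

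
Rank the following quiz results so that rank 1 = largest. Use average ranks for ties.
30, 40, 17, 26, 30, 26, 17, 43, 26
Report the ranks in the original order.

3.5, 2, 8.5, 6, 3.5, 6, 8.5, 1, 6

Sorted (descending): 43, 40, 30, 30, 26, 26, 26, 17, 17
The 2 values of 30 occupy positions 3–4 → average rank (3+4)/2 = 3.5.
The 3 values of 26 occupy positions 5–7 → average rank 6.
The 2 values of 17 occupy positions 8–9 → average rank (8+9)/2 = 8.5.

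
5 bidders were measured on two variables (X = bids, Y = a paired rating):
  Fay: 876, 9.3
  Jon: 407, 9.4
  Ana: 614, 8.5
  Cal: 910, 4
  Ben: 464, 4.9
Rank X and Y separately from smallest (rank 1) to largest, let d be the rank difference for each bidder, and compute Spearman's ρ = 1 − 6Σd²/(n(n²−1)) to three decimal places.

-0.600

Ranks of variable 1: 4, 1, 3, 5, 2
Ranks of variable 2: 4, 5, 3, 1, 2
d = r₁ − r₂: 0, -4, 0, 4, 0
d²: 0, 16, 0, 16, 0; Σd² = 32
ρ = 1 − 6·32/(5·24) = 1 − 192/120 = -0.600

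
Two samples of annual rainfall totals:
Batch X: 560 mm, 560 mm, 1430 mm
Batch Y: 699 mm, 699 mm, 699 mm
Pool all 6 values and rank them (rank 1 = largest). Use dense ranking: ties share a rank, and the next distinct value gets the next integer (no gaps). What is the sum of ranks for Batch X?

7

Sorted (descending): 1430, 699, 699, 699, 560, 560
The 3 values of 699 share dense rank 2.
The 2 values of 560 share dense rank 3.
Remaining distinct values take the next consecutive integers.
Batch X values → pooled ranks: 560→3, 560→3, 1430→1
Rank sum = 3 + 3 + 1 = 7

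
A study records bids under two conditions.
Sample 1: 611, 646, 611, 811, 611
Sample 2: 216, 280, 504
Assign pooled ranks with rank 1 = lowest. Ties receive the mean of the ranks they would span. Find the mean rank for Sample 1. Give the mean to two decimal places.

Sorted (ascending): 216, 280, 504, 611, 611, 611, 646, 811
The 3 values of 611 occupy positions 4–6 → average rank 5.
Sample 1 values → pooled ranks: 611→5, 646→7, 611→5, 811→8, 611→5
Mean rank = (5 + 7 + 5 + 8 + 5) / 5 = 6.00

6.00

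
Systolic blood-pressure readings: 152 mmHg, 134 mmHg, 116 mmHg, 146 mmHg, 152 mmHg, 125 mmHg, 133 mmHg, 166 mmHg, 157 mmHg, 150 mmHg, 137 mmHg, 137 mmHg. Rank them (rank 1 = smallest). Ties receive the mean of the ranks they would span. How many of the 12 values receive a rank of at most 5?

Sorted (ascending): 116, 125, 133, 134, 137, 137, 146, 150, 152, 152, 157, 166
The 2 values of 137 occupy positions 5–6 → average rank (5+6)/2 = 5.5.
The 2 values of 152 occupy positions 9–10 → average rank (9+10)/2 = 9.5.
Ranks ≤ 5: {1, 2, 3, 4} → 4 values.

4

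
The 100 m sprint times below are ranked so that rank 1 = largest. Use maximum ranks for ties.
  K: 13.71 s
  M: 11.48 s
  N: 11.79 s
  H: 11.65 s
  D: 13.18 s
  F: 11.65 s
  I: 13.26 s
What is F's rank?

6

Sorted (descending): 13.71, 13.26, 13.18, 11.79, 11.65, 11.65, 11.48
The 2 values of 11.65 occupy positions 5–6 → each gets rank 6.
F has value 11.65 s → rank 6.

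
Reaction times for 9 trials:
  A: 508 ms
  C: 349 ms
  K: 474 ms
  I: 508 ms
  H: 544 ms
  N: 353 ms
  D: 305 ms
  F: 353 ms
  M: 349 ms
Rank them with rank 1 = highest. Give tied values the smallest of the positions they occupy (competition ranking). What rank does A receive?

2

Sorted (descending): 544, 508, 508, 474, 353, 353, 349, 349, 305
The 2 values of 508 occupy positions 2–3 → each gets rank 2.
The 2 values of 353 occupy positions 5–6 → each gets rank 5.
The 2 values of 349 occupy positions 7–8 → each gets rank 7.
A has value 508 ms → rank 2.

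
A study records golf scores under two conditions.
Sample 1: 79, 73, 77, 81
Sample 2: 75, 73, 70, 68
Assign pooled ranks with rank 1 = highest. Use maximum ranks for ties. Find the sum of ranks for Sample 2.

Sorted (descending): 81, 79, 77, 75, 73, 73, 70, 68
The 2 values of 73 occupy positions 5–6 → each gets rank 6.
Sample 2 values → pooled ranks: 75→4, 73→6, 70→7, 68→8
Rank sum = 4 + 6 + 7 + 8 = 25

25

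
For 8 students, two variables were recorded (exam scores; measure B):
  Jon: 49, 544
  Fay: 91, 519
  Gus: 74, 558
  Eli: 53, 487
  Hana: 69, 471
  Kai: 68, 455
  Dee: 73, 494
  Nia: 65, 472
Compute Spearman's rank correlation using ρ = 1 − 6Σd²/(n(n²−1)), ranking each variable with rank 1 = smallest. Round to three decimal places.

Ranks of variable 1: 1, 8, 7, 2, 5, 4, 6, 3
Ranks of variable 2: 7, 6, 8, 4, 2, 1, 5, 3
d = r₁ − r₂: -6, 2, -1, -2, 3, 3, 1, 0
d²: 36, 4, 1, 4, 9, 9, 1, 0; Σd² = 64
ρ = 1 − 6·64/(8·63) = 1 − 384/504 = 0.238

0.238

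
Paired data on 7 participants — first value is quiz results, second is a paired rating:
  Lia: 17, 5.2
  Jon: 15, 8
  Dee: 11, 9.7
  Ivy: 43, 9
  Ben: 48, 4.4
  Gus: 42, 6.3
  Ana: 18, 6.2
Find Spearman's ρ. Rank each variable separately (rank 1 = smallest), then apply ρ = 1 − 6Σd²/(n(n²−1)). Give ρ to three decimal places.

Ranks of variable 1: 3, 2, 1, 6, 7, 5, 4
Ranks of variable 2: 2, 5, 7, 6, 1, 4, 3
d = r₁ − r₂: 1, -3, -6, 0, 6, 1, 1
d²: 1, 9, 36, 0, 36, 1, 1; Σd² = 84
ρ = 1 − 6·84/(7·48) = 1 − 504/336 = -0.500

-0.500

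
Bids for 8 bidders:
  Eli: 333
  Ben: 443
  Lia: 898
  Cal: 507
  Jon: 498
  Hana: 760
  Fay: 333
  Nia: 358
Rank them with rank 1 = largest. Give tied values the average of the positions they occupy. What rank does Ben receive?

Sorted (descending): 898, 760, 507, 498, 443, 358, 333, 333
The 2 values of 333 occupy positions 7–8 → average rank (7+8)/2 = 7.5.
Ben has value 443 → rank 5.

5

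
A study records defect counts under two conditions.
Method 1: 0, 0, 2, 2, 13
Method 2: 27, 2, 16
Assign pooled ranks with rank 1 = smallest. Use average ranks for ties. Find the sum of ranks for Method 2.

19

Sorted (ascending): 0, 0, 2, 2, 2, 13, 16, 27
The 2 values of 0 occupy positions 1–2 → average rank (1+2)/2 = 1.5.
The 3 values of 2 occupy positions 3–5 → average rank 4.
Method 2 values → pooled ranks: 27→8, 2→4, 16→7
Rank sum = 8 + 4 + 7 = 19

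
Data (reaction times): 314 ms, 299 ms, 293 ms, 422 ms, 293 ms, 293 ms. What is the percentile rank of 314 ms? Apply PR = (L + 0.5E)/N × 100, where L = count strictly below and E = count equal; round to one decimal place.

N = 6.
Strictly below 314: 4. Equal to 314: 1.
PR = (4 + 0.5·1)/6 × 100 = 75.0

75.0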